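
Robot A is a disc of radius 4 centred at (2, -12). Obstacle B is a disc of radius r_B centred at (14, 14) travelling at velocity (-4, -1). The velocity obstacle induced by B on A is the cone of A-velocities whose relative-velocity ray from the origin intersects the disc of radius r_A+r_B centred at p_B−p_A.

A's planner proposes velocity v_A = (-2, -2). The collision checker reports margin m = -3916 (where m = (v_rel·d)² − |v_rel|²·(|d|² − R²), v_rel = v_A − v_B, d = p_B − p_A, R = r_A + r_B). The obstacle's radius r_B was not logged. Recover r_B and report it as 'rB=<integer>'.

m = -3916
d = (12, 26);  v_rel = (2, -1),  |v_rel|² = 5
v_rel×d = (2)·(26) − (-1)·(12) = 64
since m = R²·5 − 64²:  R² = (4096 + -3916) / 5 = 36
R = √36 = 6  ⇒  r_B = 6 − 4 = 2

rB=2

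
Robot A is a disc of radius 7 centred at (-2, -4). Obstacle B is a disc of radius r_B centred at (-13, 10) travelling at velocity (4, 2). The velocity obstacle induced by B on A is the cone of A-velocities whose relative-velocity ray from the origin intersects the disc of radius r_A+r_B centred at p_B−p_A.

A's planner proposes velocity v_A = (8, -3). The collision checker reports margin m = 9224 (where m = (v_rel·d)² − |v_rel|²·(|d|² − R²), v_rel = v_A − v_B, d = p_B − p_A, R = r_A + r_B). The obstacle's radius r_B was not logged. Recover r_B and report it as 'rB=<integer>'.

m = 9224
d = (-11, 14);  v_rel = (4, -5),  |v_rel|² = 41
v_rel×d = (4)·(14) − (-5)·(-11) = 1
since m = R²·41 − 1²:  R² = (1 + 9224) / 41 = 225
R = √225 = 15  ⇒  r_B = 15 − 7 = 8

rB=8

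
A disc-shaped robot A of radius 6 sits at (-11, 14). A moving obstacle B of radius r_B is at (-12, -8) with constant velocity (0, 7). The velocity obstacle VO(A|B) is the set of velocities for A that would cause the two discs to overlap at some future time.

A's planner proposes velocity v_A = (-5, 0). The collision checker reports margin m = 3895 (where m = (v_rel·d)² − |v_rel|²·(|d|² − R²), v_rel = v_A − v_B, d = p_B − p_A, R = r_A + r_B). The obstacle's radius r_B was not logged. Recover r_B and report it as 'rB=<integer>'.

m = 3895
d = (-1, -22);  v_rel = (-5, -7),  |v_rel|² = 74
v_rel×d = (-5)·(-22) − (-7)·(-1) = 103
since m = R²·74 − 103²:  R² = (10609 + 3895) / 74 = 196
R = √196 = 14  ⇒  r_B = 14 − 6 = 8

rB=8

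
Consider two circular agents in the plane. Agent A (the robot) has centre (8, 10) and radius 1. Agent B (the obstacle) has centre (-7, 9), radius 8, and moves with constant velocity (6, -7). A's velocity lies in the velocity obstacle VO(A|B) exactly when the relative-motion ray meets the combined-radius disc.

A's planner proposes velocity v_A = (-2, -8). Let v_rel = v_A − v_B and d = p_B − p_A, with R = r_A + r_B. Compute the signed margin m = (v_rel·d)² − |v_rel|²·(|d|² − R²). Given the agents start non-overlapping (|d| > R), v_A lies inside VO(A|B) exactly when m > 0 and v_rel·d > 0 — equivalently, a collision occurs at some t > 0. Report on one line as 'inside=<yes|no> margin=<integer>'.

d = (-15, -1),  |d|² = 226;  R = 1+8 = 9,  c = 226−9² = 145
v_rel = (-8, -1),  |v_rel|² = 65;  v_rel·d = (-8)·(-15) + (-1)·(-1) = 121
65·t² − 242·t + 145 = 0  ⇒  m = 121² − 65·145 = 5216
m = 5216 > 0,  v_rel·d = 121 > 0  ⇒  inside

inside=yes margin=5216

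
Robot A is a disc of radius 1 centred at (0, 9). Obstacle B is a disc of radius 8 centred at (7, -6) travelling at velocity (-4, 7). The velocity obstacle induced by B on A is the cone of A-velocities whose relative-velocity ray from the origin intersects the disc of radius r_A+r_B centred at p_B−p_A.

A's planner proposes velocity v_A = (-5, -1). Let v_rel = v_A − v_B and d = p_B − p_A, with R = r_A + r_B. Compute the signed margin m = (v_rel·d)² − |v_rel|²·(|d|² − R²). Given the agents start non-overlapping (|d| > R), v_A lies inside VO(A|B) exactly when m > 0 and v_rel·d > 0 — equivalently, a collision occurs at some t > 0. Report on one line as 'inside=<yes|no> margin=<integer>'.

d = (7, -15),  |d|² = 274;  R = 1+8 = 9,  c = 274−9² = 193
v_rel = (-1, -8),  |v_rel|² = 65;  v_rel·d = (-1)·(7) + (-8)·(-15) = 113
65·t² − 226·t + 193 = 0  ⇒  m = 113² − 65·193 = 224
m = 224 > 0,  v_rel·d = 113 > 0  ⇒  inside

inside=yes margin=224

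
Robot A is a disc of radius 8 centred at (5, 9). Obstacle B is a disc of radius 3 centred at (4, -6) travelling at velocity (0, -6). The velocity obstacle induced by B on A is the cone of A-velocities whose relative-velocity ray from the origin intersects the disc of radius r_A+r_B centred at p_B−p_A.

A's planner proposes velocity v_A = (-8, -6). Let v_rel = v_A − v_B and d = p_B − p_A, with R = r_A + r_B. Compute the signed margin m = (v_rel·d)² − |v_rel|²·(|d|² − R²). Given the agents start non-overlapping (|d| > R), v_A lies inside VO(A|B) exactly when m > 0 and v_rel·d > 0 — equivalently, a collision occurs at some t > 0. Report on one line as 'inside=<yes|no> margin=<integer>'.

d = (-1, -15),  |d|² = 226;  R = 8+3 = 11,  c = 226−11² = 105
v_rel = (-8, 0),  |v_rel|² = 64;  v_rel·d = (-8)·(-1) + (0)·(-15) = 8
64·t² − 16·t + 105 = 0  ⇒  m = 8² − 64·105 = -6656
m = -6656 < 0,  v_rel·d = 8 > 0  ⇒  outside

inside=no margin=-6656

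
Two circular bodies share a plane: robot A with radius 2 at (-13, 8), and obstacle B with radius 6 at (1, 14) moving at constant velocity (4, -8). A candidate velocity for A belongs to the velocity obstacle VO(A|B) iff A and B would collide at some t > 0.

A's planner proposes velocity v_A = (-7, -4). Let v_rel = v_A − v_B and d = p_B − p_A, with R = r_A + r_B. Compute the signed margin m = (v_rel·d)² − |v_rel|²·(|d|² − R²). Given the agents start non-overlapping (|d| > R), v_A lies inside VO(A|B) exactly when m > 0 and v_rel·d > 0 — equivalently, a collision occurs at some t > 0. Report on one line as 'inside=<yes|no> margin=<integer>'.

d = (14, 6),  |d|² = 232;  R = 2+6 = 8,  c = 232−8² = 168
v_rel = (-11, 4),  |v_rel|² = 137;  v_rel·d = (-11)·(14) + (4)·(6) = -130
137·t² + 260·t + 168 = 0  ⇒  m = (-130)² − 137·168 = -6116
m = -6116 < 0,  v_rel·d = -130 < 0  ⇒  outside

inside=no margin=-6116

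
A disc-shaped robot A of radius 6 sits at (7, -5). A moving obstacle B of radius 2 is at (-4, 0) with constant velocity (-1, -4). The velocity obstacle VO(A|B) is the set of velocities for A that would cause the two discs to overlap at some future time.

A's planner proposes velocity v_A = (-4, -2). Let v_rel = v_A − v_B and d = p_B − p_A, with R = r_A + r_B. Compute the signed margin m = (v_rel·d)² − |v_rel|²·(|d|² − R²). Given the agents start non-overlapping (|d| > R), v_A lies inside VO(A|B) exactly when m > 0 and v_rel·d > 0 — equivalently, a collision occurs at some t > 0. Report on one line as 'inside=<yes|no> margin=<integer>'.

d = (-11, 5),  |d|² = 146;  R = 6+2 = 8,  c = 146−8² = 82
v_rel = (-3, 2),  |v_rel|² = 13;  v_rel·d = (-3)·(-11) + (2)·(5) = 43
13·t² − 86·t + 82 = 0  ⇒  m = 43² − 13·82 = 783
m = 783 > 0,  v_rel·d = 43 > 0  ⇒  inside

inside=yes margin=783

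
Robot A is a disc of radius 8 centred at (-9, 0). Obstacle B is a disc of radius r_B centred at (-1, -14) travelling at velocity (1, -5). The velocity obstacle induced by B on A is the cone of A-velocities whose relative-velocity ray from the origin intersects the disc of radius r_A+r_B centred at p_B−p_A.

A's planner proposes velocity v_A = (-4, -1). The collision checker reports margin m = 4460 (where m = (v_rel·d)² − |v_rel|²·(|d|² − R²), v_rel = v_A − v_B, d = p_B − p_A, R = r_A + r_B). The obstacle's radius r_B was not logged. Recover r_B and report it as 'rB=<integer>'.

m = 4460
d = (8, -14);  v_rel = (-5, 4),  |v_rel|² = 41
v_rel×d = (-5)·(-14) − (4)·(8) = 38
since m = R²·41 − 38²:  R² = (1444 + 4460) / 41 = 144
R = √144 = 12  ⇒  r_B = 12 − 8 = 4

rB=4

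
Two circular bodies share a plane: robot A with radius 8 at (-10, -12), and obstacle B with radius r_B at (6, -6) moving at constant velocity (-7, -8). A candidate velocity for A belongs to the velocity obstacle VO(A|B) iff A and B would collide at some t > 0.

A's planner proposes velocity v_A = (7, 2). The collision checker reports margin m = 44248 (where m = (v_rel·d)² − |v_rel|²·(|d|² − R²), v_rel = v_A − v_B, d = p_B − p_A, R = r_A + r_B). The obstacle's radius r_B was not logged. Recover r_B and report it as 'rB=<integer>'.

m = 44248
d = (16, 6);  v_rel = (14, 10),  |v_rel|² = 296
v_rel×d = (14)·(6) − (10)·(16) = -76
since m = R²·296 − (-76)²:  R² = (5776 + 44248) / 296 = 169
R = √169 = 13  ⇒  r_B = 13 − 8 = 5

rB=5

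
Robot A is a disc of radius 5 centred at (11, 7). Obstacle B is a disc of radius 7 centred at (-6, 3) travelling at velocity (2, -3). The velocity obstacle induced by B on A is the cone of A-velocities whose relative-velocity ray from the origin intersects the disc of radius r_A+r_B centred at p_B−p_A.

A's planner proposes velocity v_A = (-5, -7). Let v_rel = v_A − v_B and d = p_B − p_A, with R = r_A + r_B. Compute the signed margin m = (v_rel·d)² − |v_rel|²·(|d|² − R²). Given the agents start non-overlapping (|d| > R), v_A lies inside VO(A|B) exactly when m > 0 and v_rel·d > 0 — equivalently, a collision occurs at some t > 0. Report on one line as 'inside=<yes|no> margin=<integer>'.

d = (-17, -4),  |d|² = 305;  R = 5+7 = 12,  c = 305−12² = 161
v_rel = (-7, -4),  |v_rel|² = 65;  v_rel·d = (-7)·(-17) + (-4)·(-4) = 135
65·t² − 270·t + 161 = 0  ⇒  m = 135² − 65·161 = 7760
m = 7760 > 0,  v_rel·d = 135 > 0  ⇒  inside

inside=yes margin=7760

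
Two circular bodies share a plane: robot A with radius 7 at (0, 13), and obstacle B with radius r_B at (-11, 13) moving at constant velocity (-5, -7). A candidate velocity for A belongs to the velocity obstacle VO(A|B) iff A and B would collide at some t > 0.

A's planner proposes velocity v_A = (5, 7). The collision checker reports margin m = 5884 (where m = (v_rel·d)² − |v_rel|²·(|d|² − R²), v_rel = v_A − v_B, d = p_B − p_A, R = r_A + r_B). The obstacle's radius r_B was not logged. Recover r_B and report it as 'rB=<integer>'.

m = 5884
d = (-11, 0);  v_rel = (10, 14),  |v_rel|² = 296
v_rel×d = (10)·(0) − (14)·(-11) = 154
since m = R²·296 − 154²:  R² = (23716 + 5884) / 296 = 100
R = √100 = 10  ⇒  r_B = 10 − 7 = 3

rB=3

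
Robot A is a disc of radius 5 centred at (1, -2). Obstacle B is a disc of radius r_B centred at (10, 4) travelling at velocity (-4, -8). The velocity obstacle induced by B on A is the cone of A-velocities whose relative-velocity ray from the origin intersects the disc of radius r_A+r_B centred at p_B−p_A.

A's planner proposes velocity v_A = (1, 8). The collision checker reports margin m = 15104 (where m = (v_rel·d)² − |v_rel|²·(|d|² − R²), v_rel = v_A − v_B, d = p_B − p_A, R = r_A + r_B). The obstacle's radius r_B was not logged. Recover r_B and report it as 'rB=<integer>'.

m = 15104
d = (9, 6);  v_rel = (5, 16),  |v_rel|² = 281
v_rel×d = (5)·(6) − (16)·(9) = -114
since m = R²·281 − (-114)²:  R² = (12996 + 15104) / 281 = 100
R = √100 = 10  ⇒  r_B = 10 − 5 = 5

rB=5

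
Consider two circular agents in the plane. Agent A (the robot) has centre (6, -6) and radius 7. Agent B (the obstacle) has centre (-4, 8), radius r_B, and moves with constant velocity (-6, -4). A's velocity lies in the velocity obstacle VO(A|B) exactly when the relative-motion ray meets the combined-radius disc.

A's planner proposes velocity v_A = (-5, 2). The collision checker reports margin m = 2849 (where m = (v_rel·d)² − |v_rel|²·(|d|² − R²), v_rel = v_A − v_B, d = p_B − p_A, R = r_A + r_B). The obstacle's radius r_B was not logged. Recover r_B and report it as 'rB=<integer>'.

m = 2849
d = (-10, 14);  v_rel = (1, 6),  |v_rel|² = 37
v_rel×d = (1)·(14) − (6)·(-10) = 74
since m = R²·37 − 74²:  R² = (5476 + 2849) / 37 = 225
R = √225 = 15  ⇒  r_B = 15 − 7 = 8

rB=8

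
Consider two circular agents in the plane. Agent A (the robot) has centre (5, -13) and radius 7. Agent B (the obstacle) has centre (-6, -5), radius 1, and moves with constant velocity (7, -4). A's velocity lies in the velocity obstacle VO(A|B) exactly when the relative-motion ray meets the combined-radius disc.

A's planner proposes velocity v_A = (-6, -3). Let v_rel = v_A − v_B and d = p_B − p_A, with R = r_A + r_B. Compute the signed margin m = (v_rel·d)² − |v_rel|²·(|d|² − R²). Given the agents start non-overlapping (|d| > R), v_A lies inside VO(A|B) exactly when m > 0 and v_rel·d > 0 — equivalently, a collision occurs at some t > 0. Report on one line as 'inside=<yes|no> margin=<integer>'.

d = (-11, 8),  |d|² = 185;  R = 7+1 = 8,  c = 185−8² = 121
v_rel = (-13, 1),  |v_rel|² = 170;  v_rel·d = (-13)·(-11) + (1)·(8) = 151
170·t² − 302·t + 121 = 0  ⇒  m = 151² − 170·121 = 2231
m = 2231 > 0,  v_rel·d = 151 > 0  ⇒  inside

inside=yes margin=2231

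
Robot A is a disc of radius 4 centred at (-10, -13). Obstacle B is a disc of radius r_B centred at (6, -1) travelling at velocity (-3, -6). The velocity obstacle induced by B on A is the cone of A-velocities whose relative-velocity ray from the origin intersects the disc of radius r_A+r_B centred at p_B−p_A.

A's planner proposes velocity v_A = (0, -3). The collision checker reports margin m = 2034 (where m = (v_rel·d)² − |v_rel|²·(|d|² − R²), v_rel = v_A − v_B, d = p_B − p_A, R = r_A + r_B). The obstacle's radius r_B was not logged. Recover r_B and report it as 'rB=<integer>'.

m = 2034
d = (16, 12);  v_rel = (3, 3),  |v_rel|² = 18
v_rel×d = (3)·(12) − (3)·(16) = -12
since m = R²·18 − (-12)²:  R² = (144 + 2034) / 18 = 121
R = √121 = 11  ⇒  r_B = 11 − 4 = 7

rB=7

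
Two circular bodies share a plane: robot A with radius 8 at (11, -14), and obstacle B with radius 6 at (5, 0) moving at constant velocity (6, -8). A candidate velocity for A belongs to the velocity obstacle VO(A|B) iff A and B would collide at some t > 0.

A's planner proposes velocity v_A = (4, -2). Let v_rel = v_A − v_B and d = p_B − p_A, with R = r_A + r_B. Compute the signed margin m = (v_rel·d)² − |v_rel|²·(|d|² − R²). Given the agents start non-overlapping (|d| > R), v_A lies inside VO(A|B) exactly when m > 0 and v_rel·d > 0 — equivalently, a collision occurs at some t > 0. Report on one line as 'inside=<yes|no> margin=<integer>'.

d = (-6, 14),  |d|² = 232;  R = 8+6 = 14,  c = 232−14² = 36
v_rel = (-2, 6),  |v_rel|² = 40;  v_rel·d = (-2)·(-6) + (6)·(14) = 96
40·t² − 192·t + 36 = 0  ⇒  m = 96² − 40·36 = 7776
m = 7776 > 0,  v_rel·d = 96 > 0  ⇒  inside

inside=yes margin=7776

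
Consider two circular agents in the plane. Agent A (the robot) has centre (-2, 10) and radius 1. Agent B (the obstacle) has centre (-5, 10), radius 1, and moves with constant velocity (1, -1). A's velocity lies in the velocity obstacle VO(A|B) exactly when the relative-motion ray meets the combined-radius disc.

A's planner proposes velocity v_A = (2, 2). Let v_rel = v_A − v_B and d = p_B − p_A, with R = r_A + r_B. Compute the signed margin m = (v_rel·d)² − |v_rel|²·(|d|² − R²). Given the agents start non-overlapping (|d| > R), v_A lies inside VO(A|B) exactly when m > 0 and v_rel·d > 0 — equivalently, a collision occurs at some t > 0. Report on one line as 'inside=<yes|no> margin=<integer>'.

d = (-3, 0),  |d|² = 9;  R = 1+1 = 2,  c = 9−2² = 5
v_rel = (1, 3),  |v_rel|² = 10;  v_rel·d = (1)·(-3) + (3)·(0) = -3
10·t² + 6·t + 5 = 0  ⇒  m = (-3)² − 10·5 = -41
m = -41 < 0,  v_rel·d = -3 < 0  ⇒  outside

inside=no margin=-41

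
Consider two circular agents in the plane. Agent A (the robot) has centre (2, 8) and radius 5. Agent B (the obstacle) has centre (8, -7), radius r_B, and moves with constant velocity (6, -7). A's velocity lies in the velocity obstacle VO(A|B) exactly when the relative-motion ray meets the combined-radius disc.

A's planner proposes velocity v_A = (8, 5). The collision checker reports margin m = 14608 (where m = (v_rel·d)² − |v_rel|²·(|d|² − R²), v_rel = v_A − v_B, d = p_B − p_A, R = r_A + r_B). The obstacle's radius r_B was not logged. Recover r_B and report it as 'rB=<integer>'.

m = 14608
d = (6, -15);  v_rel = (2, 12),  |v_rel|² = 148
v_rel×d = (2)·(-15) − (12)·(6) = -102
since m = R²·148 − (-102)²:  R² = (10404 + 14608) / 148 = 169
R = √169 = 13  ⇒  r_B = 13 − 5 = 8

rB=8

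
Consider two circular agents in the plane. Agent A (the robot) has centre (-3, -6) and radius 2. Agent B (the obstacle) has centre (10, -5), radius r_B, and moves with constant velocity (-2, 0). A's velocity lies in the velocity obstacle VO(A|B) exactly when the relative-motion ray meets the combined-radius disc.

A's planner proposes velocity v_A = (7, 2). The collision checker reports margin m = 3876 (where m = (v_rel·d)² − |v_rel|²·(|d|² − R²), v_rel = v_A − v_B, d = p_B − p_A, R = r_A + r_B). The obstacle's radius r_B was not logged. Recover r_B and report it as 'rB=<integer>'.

m = 3876
d = (13, 1);  v_rel = (9, 2),  |v_rel|² = 85
v_rel×d = (9)·(1) − (2)·(13) = -17
since m = R²·85 − (-17)²:  R² = (289 + 3876) / 85 = 49
R = √49 = 7  ⇒  r_B = 7 − 2 = 5

rB=5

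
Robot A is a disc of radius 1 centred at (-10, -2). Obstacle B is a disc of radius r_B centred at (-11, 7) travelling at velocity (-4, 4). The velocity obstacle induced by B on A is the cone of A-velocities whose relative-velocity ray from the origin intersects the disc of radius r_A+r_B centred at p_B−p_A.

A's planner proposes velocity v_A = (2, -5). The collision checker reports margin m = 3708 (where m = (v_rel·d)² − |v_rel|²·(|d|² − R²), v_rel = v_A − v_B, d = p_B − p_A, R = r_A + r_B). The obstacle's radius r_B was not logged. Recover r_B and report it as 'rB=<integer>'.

m = 3708
d = (-1, 9);  v_rel = (6, -9),  |v_rel|² = 117
v_rel×d = (6)·(9) − (-9)·(-1) = 45
since m = R²·117 − 45²:  R² = (2025 + 3708) / 117 = 49
R = √49 = 7  ⇒  r_B = 7 − 1 = 6

rB=6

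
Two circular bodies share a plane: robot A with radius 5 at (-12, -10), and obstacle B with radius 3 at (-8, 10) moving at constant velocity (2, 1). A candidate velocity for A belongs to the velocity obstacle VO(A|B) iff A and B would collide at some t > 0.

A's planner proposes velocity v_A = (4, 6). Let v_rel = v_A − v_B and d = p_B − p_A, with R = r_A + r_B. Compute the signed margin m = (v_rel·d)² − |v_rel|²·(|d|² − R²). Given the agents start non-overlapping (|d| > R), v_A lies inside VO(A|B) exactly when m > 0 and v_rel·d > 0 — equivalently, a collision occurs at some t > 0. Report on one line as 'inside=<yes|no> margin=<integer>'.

d = (4, 20),  |d|² = 416;  R = 5+3 = 8,  c = 416−8² = 352
v_rel = (2, 5),  |v_rel|² = 29;  v_rel·d = (2)·(4) + (5)·(20) = 108
29·t² − 216·t + 352 = 0  ⇒  m = 108² − 29·352 = 1456
m = 1456 > 0,  v_rel·d = 108 > 0  ⇒  inside

inside=yes margin=1456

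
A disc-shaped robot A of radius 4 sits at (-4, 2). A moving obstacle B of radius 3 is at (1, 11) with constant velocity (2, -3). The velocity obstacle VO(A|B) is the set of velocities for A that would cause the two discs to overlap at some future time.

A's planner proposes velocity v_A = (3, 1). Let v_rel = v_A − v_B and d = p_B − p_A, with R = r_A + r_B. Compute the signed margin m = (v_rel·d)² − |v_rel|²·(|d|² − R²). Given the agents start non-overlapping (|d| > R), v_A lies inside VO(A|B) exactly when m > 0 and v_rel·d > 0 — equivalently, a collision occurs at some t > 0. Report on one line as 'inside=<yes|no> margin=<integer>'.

d = (5, 9),  |d|² = 106;  R = 4+3 = 7,  c = 106−7² = 57
v_rel = (1, 4),  |v_rel|² = 17;  v_rel·d = (1)·(5) + (4)·(9) = 41
17·t² − 82·t + 57 = 0  ⇒  m = 41² − 17·57 = 712
m = 712 > 0,  v_rel·d = 41 > 0  ⇒  inside

inside=yes margin=712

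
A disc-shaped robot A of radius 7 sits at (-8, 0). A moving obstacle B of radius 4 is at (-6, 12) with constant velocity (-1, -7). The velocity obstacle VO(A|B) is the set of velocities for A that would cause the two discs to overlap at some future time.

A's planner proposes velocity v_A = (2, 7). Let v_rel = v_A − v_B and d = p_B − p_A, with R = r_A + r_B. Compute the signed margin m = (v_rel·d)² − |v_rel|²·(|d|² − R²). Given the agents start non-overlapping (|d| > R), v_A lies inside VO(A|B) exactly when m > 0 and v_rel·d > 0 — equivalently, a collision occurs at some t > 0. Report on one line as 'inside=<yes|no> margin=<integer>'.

d = (2, 12),  |d|² = 148;  R = 7+4 = 11,  c = 148−11² = 27
v_rel = (3, 14),  |v_rel|² = 205;  v_rel·d = (3)·(2) + (14)·(12) = 174
205·t² − 348·t + 27 = 0  ⇒  m = 174² − 205·27 = 24741
m = 24741 > 0,  v_rel·d = 174 > 0  ⇒  inside

inside=yes margin=24741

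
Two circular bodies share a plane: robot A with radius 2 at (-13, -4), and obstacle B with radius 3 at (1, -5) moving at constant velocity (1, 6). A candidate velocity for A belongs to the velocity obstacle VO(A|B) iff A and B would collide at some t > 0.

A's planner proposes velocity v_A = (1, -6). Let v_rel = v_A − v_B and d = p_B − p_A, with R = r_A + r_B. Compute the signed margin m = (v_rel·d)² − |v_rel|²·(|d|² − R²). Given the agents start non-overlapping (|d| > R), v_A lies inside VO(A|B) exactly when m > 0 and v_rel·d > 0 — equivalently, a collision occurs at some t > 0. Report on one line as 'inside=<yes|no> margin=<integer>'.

d = (14, -1),  |d|² = 197;  R = 2+3 = 5,  c = 197−5² = 172
v_rel = (0, -12),  |v_rel|² = 144;  v_rel·d = (0)·(14) + (-12)·(-1) = 12
144·t² − 24·t + 172 = 0  ⇒  m = 12² − 144·172 = -24624
m = -24624 < 0,  v_rel·d = 12 > 0  ⇒  outside

inside=no margin=-24624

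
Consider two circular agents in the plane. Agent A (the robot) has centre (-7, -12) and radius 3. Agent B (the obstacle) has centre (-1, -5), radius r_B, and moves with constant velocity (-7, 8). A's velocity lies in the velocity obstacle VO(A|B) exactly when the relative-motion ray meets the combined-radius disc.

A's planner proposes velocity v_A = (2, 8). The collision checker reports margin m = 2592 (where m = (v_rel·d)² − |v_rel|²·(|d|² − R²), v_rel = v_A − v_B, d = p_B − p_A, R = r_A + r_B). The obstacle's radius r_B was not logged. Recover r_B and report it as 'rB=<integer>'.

m = 2592
d = (6, 7);  v_rel = (9, 0),  |v_rel|² = 81
v_rel×d = (9)·(7) − (0)·(6) = 63
since m = R²·81 − 63²:  R² = (3969 + 2592) / 81 = 81
R = √81 = 9  ⇒  r_B = 9 − 3 = 6

rB=6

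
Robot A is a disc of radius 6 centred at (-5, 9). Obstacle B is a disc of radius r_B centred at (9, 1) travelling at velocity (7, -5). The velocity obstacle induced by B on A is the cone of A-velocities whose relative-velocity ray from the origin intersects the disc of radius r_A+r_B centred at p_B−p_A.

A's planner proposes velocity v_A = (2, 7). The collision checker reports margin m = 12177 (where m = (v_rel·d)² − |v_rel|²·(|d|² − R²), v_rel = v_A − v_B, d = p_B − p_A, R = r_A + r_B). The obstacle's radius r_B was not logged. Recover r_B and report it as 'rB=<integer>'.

m = 12177
d = (14, -8);  v_rel = (-5, 12),  |v_rel|² = 169
v_rel×d = (-5)·(-8) − (12)·(14) = -128
since m = R²·169 − (-128)²:  R² = (16384 + 12177) / 169 = 169
R = √169 = 13  ⇒  r_B = 13 − 6 = 7

rB=7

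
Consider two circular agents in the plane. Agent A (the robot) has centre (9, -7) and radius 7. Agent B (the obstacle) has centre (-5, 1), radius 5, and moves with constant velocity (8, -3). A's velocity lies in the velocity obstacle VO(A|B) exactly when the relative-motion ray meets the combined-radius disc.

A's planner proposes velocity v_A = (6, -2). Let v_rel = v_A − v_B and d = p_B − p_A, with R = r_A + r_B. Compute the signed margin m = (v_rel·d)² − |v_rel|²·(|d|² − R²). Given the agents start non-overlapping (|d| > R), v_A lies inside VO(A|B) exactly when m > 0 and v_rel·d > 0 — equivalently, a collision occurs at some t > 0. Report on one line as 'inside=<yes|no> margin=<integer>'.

d = (-14, 8),  |d|² = 260;  R = 7+5 = 12,  c = 260−12² = 116
v_rel = (-2, 1),  |v_rel|² = 5;  v_rel·d = (-2)·(-14) + (1)·(8) = 36
5·t² − 72·t + 116 = 0  ⇒  m = 36² − 5·116 = 716
m = 716 > 0,  v_rel·d = 36 > 0  ⇒  inside

inside=yes margin=716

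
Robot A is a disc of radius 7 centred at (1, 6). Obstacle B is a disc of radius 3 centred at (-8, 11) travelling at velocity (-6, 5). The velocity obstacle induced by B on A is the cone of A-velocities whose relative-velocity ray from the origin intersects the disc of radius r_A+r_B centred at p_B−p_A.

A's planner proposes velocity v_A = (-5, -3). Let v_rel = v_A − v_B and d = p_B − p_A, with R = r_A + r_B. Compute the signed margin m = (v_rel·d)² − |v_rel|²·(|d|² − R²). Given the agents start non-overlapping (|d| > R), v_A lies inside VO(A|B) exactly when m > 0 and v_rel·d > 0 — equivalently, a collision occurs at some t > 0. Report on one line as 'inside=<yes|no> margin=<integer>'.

d = (-9, 5),  |d|² = 106;  R = 7+3 = 10,  c = 106−10² = 6
v_rel = (1, -8),  |v_rel|² = 65;  v_rel·d = (1)·(-9) + (-8)·(5) = -49
65·t² + 98·t + 6 = 0  ⇒  m = (-49)² − 65·6 = 2011
m = 2011 > 0,  v_rel·d = -49 < 0  ⇒  outside

inside=no margin=2011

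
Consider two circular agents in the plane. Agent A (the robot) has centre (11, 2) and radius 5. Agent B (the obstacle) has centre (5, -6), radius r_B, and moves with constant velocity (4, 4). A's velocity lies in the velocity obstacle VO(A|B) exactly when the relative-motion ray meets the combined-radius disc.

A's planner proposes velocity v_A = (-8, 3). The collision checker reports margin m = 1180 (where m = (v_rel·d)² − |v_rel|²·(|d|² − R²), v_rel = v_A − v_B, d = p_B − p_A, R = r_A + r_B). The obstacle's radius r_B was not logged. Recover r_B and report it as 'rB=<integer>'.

m = 1180
d = (-6, -8);  v_rel = (-12, -1),  |v_rel|² = 145
v_rel×d = (-12)·(-8) − (-1)·(-6) = 90
since m = R²·145 − 90²:  R² = (8100 + 1180) / 145 = 64
R = √64 = 8  ⇒  r_B = 8 − 5 = 3

rB=3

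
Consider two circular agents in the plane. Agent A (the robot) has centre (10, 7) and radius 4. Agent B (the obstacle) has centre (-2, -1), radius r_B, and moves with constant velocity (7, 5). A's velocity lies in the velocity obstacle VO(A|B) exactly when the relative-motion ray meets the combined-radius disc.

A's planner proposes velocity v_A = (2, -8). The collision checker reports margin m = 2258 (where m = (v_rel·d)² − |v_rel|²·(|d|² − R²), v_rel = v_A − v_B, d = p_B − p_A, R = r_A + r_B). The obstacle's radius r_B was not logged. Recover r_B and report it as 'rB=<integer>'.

m = 2258
d = (-12, -8);  v_rel = (-5, -13),  |v_rel|² = 194
v_rel×d = (-5)·(-8) − (-13)·(-12) = -116
since m = R²·194 − (-116)²:  R² = (13456 + 2258) / 194 = 81
R = √81 = 9  ⇒  r_B = 9 − 4 = 5

rB=5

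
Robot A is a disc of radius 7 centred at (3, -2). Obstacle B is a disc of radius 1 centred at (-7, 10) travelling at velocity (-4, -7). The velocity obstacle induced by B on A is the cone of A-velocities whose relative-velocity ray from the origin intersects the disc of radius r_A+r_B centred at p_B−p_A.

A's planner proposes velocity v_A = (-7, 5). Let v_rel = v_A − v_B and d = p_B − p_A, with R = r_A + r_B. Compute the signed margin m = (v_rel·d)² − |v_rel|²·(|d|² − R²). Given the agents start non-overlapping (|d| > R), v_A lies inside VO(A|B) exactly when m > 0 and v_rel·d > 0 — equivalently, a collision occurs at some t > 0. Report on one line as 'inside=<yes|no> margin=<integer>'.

d = (-10, 12),  |d|² = 244;  R = 7+1 = 8,  c = 244−8² = 180
v_rel = (-3, 12),  |v_rel|² = 153;  v_rel·d = (-3)·(-10) + (12)·(12) = 174
153·t² − 348·t + 180 = 0  ⇒  m = 174² − 153·180 = 2736
m = 2736 > 0,  v_rel·d = 174 > 0  ⇒  inside

inside=yes margin=2736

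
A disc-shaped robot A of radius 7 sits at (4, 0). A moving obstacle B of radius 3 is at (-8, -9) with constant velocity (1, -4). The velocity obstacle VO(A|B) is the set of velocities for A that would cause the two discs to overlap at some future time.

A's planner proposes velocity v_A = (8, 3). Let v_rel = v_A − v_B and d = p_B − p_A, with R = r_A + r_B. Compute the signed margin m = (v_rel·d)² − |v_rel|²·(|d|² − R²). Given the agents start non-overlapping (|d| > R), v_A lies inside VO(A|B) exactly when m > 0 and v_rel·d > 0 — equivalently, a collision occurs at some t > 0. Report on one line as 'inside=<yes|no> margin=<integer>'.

d = (-12, -9),  |d|² = 225;  R = 7+3 = 10,  c = 225−10² = 125
v_rel = (7, 7),  |v_rel|² = 98;  v_rel·d = (7)·(-12) + (7)·(-9) = -147
98·t² + 294·t + 125 = 0  ⇒  m = (-147)² − 98·125 = 9359
m = 9359 > 0,  v_rel·d = -147 < 0  ⇒  outside

inside=no margin=9359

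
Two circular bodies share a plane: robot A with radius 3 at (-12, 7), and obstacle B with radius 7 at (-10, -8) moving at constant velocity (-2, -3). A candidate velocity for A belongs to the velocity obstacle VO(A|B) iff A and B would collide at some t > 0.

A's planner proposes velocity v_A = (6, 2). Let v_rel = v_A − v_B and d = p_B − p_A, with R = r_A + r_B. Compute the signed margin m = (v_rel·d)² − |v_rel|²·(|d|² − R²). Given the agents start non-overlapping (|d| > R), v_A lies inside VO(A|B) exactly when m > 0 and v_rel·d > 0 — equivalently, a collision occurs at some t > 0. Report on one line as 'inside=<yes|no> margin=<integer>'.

d = (2, -15),  |d|² = 229;  R = 3+7 = 10,  c = 229−10² = 129
v_rel = (8, 5),  |v_rel|² = 89;  v_rel·d = (8)·(2) + (5)·(-15) = -59
89·t² + 118·t + 129 = 0  ⇒  m = (-59)² − 89·129 = -8000
m = -8000 < 0,  v_rel·d = -59 < 0  ⇒  outside

inside=no margin=-8000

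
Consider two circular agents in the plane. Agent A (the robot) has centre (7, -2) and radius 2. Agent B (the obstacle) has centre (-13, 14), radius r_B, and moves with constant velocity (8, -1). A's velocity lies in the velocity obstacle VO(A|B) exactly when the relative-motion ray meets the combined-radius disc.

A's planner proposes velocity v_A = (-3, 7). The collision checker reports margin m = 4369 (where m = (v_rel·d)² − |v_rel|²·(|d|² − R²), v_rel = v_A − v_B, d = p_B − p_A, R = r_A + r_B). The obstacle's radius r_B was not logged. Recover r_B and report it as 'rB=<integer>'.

m = 4369
d = (-20, 16);  v_rel = (-11, 8),  |v_rel|² = 185
v_rel×d = (-11)·(16) − (8)·(-20) = -16
since m = R²·185 − (-16)²:  R² = (256 + 4369) / 185 = 25
R = √25 = 5  ⇒  r_B = 5 − 2 = 3

rB=3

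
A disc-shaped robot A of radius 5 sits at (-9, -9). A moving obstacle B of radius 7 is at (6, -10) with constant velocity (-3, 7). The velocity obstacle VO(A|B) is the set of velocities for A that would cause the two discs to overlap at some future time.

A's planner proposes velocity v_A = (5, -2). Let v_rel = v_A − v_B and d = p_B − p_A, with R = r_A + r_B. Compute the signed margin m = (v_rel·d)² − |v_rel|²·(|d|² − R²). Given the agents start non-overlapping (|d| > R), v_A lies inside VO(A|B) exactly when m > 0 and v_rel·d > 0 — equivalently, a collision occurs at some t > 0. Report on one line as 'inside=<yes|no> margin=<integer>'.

d = (15, -1),  |d|² = 226;  R = 5+7 = 12,  c = 226−12² = 82
v_rel = (8, -9),  |v_rel|² = 145;  v_rel·d = (8)·(15) + (-9)·(-1) = 129
145·t² − 258·t + 82 = 0  ⇒  m = 129² − 145·82 = 4751
m = 4751 > 0,  v_rel·d = 129 > 0  ⇒  inside

inside=yes margin=4751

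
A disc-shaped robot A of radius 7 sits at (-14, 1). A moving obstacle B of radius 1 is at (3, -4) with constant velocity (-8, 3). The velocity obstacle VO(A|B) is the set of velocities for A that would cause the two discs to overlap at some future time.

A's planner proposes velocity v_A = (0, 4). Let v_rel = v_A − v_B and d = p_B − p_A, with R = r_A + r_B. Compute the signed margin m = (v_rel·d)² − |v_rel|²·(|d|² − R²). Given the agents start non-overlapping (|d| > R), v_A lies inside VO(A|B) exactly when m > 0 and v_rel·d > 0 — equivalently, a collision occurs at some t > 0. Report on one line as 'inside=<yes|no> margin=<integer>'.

d = (17, -5),  |d|² = 314;  R = 7+1 = 8,  c = 314−8² = 250
v_rel = (8, 1),  |v_rel|² = 65;  v_rel·d = (8)·(17) + (1)·(-5) = 131
65·t² − 262·t + 250 = 0  ⇒  m = 131² − 65·250 = 911
m = 911 > 0,  v_rel·d = 131 > 0  ⇒  inside

inside=yes margin=911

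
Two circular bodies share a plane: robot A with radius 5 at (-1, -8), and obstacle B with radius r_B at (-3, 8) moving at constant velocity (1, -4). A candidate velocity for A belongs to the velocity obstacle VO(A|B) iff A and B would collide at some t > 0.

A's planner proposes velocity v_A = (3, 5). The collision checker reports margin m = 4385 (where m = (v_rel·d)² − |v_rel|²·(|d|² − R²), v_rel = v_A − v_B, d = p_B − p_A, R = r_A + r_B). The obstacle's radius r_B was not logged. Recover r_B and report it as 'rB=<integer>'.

m = 4385
d = (-2, 16);  v_rel = (2, 9),  |v_rel|² = 85
v_rel×d = (2)·(16) − (9)·(-2) = 50
since m = R²·85 − 50²:  R² = (2500 + 4385) / 85 = 81
R = √81 = 9  ⇒  r_B = 9 − 5 = 4

rB=4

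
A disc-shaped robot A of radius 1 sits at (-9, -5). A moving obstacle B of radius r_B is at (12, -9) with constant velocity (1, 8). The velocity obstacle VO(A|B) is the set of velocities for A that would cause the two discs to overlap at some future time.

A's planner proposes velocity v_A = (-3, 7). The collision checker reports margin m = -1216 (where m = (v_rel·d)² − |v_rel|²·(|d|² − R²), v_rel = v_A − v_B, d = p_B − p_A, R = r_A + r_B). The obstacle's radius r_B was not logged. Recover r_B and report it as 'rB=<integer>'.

m = -1216
d = (21, -4);  v_rel = (-4, -1),  |v_rel|² = 17
v_rel×d = (-4)·(-4) − (-1)·(21) = 37
since m = R²·17 − 37²:  R² = (1369 + -1216) / 17 = 9
R = √9 = 3  ⇒  r_B = 3 − 1 = 2

rB=2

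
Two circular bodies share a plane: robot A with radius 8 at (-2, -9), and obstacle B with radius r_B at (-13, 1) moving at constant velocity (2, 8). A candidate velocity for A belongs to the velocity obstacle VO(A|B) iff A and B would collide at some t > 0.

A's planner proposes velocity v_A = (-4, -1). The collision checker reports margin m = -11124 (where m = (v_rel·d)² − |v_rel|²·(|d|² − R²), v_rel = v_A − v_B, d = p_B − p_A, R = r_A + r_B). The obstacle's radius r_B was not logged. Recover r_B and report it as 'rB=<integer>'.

m = -11124
d = (-11, 10);  v_rel = (-6, -9),  |v_rel|² = 117
v_rel×d = (-6)·(10) − (-9)·(-11) = -159
since m = R²·117 − (-159)²:  R² = (25281 + -11124) / 117 = 121
R = √121 = 11  ⇒  r_B = 11 − 8 = 3

rB=3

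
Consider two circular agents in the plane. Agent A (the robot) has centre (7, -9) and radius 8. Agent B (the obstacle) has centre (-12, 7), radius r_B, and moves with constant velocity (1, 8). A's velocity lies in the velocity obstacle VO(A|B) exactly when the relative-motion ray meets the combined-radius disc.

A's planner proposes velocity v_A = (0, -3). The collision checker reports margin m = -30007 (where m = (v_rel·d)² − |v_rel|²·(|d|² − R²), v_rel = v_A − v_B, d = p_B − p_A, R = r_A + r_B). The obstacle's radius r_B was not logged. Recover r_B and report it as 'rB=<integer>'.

m = -30007
d = (-19, 16);  v_rel = (-1, -11),  |v_rel|² = 122
v_rel×d = (-1)·(16) − (-11)·(-19) = -225
since m = R²·122 − (-225)²:  R² = (50625 + -30007) / 122 = 169
R = √169 = 13  ⇒  r_B = 13 − 8 = 5

rB=5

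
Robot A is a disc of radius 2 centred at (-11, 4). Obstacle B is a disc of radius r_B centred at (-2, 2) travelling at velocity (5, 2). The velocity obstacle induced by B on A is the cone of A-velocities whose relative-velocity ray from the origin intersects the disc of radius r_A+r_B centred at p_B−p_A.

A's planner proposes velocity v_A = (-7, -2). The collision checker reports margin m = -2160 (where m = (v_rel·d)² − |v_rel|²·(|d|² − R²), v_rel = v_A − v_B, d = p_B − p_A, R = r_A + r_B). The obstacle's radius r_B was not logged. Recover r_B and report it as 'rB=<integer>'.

m = -2160
d = (9, -2);  v_rel = (-12, -4),  |v_rel|² = 160
v_rel×d = (-12)·(-2) − (-4)·(9) = 60
since m = R²·160 − 60²:  R² = (3600 + -2160) / 160 = 9
R = √9 = 3  ⇒  r_B = 3 − 2 = 1

rB=1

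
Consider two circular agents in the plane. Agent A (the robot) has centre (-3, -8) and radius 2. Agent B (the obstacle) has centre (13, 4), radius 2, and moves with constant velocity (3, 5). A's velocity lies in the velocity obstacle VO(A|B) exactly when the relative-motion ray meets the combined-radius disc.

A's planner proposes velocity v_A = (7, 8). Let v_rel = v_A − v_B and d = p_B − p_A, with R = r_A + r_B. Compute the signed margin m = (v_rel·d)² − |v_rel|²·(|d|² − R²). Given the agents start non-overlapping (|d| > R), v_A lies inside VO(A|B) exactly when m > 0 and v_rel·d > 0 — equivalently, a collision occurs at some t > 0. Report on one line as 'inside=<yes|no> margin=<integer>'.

d = (16, 12),  |d|² = 400;  R = 2+2 = 4,  c = 400−4² = 384
v_rel = (4, 3),  |v_rel|² = 25;  v_rel·d = (4)·(16) + (3)·(12) = 100
25·t² − 200·t + 384 = 0  ⇒  m = 100² − 25·384 = 400
m = 400 > 0,  v_rel·d = 100 > 0  ⇒  inside

inside=yes margin=400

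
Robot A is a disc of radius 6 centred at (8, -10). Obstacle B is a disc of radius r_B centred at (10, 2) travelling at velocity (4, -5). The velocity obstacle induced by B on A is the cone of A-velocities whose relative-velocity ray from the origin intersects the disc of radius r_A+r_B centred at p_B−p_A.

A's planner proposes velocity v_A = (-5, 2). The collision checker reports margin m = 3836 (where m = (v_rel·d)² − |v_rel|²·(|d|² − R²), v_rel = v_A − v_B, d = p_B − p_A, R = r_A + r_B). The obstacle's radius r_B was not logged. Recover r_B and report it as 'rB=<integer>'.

m = 3836
d = (2, 12);  v_rel = (-9, 7),  |v_rel|² = 130
v_rel×d = (-9)·(12) − (7)·(2) = -122
since m = R²·130 − (-122)²:  R² = (14884 + 3836) / 130 = 144
R = √144 = 12  ⇒  r_B = 12 − 6 = 6

rB=6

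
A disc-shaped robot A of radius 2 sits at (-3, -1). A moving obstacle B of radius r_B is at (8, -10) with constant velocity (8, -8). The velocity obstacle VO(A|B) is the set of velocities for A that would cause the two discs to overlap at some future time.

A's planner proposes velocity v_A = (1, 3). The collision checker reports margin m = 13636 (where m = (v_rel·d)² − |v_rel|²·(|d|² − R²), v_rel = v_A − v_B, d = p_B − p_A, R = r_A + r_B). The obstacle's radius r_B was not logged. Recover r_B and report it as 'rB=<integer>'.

m = 13636
d = (11, -9);  v_rel = (-7, 11),  |v_rel|² = 170
v_rel×d = (-7)·(-9) − (11)·(11) = -58
since m = R²·170 − (-58)²:  R² = (3364 + 13636) / 170 = 100
R = √100 = 10  ⇒  r_B = 10 − 2 = 8

rB=8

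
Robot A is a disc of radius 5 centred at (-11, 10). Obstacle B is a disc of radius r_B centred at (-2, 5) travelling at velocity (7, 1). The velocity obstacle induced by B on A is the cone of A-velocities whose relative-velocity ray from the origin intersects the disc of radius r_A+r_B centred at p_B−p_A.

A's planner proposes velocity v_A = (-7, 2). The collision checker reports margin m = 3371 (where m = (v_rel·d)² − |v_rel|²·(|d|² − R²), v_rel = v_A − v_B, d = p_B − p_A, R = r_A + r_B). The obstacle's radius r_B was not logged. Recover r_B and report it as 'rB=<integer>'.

m = 3371
d = (9, -5);  v_rel = (-14, 1),  |v_rel|² = 197
v_rel×d = (-14)·(-5) − (1)·(9) = 61
since m = R²·197 − 61²:  R² = (3721 + 3371) / 197 = 36
R = √36 = 6  ⇒  r_B = 6 − 5 = 1

rB=1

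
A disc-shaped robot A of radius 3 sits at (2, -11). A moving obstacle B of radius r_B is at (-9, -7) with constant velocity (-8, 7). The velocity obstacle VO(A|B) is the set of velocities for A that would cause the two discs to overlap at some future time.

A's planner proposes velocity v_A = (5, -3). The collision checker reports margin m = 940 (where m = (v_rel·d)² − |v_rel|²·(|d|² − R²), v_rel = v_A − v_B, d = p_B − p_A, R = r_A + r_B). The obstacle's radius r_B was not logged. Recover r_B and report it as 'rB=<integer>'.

m = 940
d = (-11, 4);  v_rel = (13, -10),  |v_rel|² = 269
v_rel×d = (13)·(4) − (-10)·(-11) = -58
since m = R²·269 − (-58)²:  R² = (3364 + 940) / 269 = 16
R = √16 = 4  ⇒  r_B = 4 − 3 = 1

rB=1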